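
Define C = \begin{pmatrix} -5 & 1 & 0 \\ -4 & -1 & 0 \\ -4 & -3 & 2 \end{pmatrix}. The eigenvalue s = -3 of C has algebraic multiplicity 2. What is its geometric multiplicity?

C + 3I = [[-2, 1, 0], [-4, 2, 0], [-4, -3, 5]].
This matrix has rank 2, so its null space has dimension 3 − 2 = 1.

1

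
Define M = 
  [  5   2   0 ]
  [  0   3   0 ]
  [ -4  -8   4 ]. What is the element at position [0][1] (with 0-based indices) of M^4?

544

Characteristic polynomial: μ^3 - 12μ^2 + 47μ - 60 = (μ - 5)(μ - 4)(μ - 3), so the eigenvalues are 3, 4, 5.
μ=5: eigenvector (1, 0, -4).
μ=4: eigenvector (0, 0, 1).
μ=3: eigenvector (-1, 1, 4).
P = [[1, 0, -1], [0, 0, 1], [-4, 1, 4]], D = diag(5, 4, 3), P⁻¹ = [[1, 1, 0], [4, 0, 1], [0, 1, 0]].
M⁴ = P·diag(625, 256, 81)·P⁻¹ = [[625, 544, 0], [0, 81, 0], [-1476, -2176, 256]].
The requested entry is 544.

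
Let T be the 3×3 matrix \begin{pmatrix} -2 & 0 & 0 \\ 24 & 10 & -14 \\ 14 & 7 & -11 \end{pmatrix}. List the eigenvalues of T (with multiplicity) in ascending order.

Characteristic polynomial: p(λ) = λ^3 + 3λ^2 - 10λ - 24 = (λ - 3)(λ + 2)(λ + 4).
Roots (with multiplicity): -4, -2, 3.

-4, -2, 3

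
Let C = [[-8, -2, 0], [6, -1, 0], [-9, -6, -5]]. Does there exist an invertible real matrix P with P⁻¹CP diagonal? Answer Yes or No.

Characteristic polynomial: p(t) = t^3 + 14t^2 + 65t + 100 = (t + 4)(t + 5)^2.
t = -5 has algebraic multiplicity 2; rank(C + 5I) = 1, so geometric multiplicity = 2.
Every eigenvalue has geometric = algebraic multiplicity, so C is diagonalizable.

Yes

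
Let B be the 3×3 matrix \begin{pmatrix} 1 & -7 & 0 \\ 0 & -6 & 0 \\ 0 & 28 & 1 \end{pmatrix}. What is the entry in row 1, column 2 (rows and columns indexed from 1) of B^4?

Characteristic polynomial: r^3 + 4r^2 - 11r + 6 = (r - 1)^2(r + 6), so the eigenvalues are -6, 1, 1.
r=1: eigenvector (1, 0, -2).
r=1: eigenvector (0, 0, 1).
r=-6: eigenvector (1, 1, -4).
P = [[1, 0, 1], [0, 0, 1], [-2, 1, -4]], D = diag(1, 1, -6), P⁻¹ = [[1, -1, 0], [2, 2, 1], [0, 1, 0]].
B⁴ = P·diag(1, 1, 1296)·P⁻¹ = [[1, 1295, 0], [0, 1296, 0], [0, -5180, 1]].
The requested entry is 1295.

1295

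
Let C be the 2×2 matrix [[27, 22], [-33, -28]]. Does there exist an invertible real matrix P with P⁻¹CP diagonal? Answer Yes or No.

Yes

Characteristic polynomial: p(r) = r^2 + r - 30 = (r - 5)(r + 6).
All 2 eigenvalues are distinct, so C is diagonalizable.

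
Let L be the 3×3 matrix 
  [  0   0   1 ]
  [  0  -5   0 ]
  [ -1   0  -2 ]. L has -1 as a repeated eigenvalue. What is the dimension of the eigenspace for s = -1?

1

L + 1I = [[1, 0, 1], [0, -4, 0], [-1, 0, -1]].
This matrix has rank 2, so its null space has dimension 3 − 2 = 1.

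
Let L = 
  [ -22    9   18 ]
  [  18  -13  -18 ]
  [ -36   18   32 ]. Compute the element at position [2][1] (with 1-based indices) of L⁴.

738

Characteristic polynomial: s^3 + 3s^2 - 24s - 80 = (s - 5)(s + 4)^2, so the eigenvalues are -4, -4, 5.
s=-4: eigenvector (1, -2, 2).
s=5: eigenvector (1, -1, 2).
s=-4: eigenvector (1, 0, 1).
P = [[1, 1, 1], [-2, -1, 0], [2, 2, 1]], D = diag(-4, 5, -4), P⁻¹ = [[1, -1, -1], [-2, 1, 2], [2, 0, -1]].
L⁴ = P·diag(256, 625, 256)·P⁻¹ = [[-482, 369, 738], [738, -113, -738], [-1476, 738, 1732]].
The requested entry is 738.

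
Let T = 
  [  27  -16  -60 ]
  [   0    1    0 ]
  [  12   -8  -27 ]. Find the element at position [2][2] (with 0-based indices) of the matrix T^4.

Characteristic polynomial: s^3 - s^2 - 9s + 9 = (s - 3)(s - 1)(s + 3), so the eigenvalues are -3, 1, 3.
s=3: eigenvector (5, 0, 2).
s=1: eigenvector (-4, 1, -2).
s=-3: eigenvector (2, 0, 1).
P = [[5, -4, 2], [0, 1, 0], [2, -2, 1]], D = diag(3, 1, -3), P⁻¹ = [[1, 0, -2], [0, 1, 0], [-2, 2, 5]].
T⁴ = P·diag(81, 1, 81)·P⁻¹ = [[81, 320, 0], [0, 1, 0], [0, 160, 81]].
The requested entry is 81.

81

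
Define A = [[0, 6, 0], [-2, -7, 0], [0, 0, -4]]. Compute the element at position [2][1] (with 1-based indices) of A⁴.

350

Characteristic polynomial: r^3 + 11r^2 + 40r + 48 = (r + 3)(r + 4)^2, so the eigenvalues are -4, -4, -3.
r=-4: eigenvector (-3, 2, 0).
r=-3: eigenvector (-2, 1, 0).
r=-4: eigenvector (0, 0, 1).
P = [[-3, -2, 0], [2, 1, 0], [0, 0, 1]], D = diag(-4, -3, -4), P⁻¹ = [[1, 2, 0], [-2, -3, 0], [0, 0, 1]].
A⁴ = P·diag(256, 81, 256)·P⁻¹ = [[-444, -1050, 0], [350, 781, 0], [0, 0, 256]].
The requested entry is 350.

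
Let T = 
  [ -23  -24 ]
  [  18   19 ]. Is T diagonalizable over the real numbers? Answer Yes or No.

Yes

Characteristic polynomial: p(r) = r^2 + 4r - 5 = (r - 1)(r + 5).
All 2 eigenvalues are distinct, so T is diagonalizable.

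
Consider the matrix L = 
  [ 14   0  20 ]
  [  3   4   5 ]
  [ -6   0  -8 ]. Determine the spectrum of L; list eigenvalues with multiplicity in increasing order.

2, 4, 4

Characteristic polynomial: p(μ) = μ^3 - 10μ^2 + 32μ - 32 = (μ - 4)^2(μ - 2).
Roots (with multiplicity): 2, 4, 4.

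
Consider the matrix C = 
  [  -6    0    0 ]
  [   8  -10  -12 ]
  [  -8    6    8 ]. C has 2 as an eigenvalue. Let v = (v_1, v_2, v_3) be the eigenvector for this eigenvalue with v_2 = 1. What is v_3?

C − 2I = [[-8, 0, 0], [8, -12, -12], [-8, 6, 6]].
Solving (C − 2I)v = 0 gives the eigenspace spanned by (0, 1, -1).
With v_2 = 1, v = (0, 1, -1), so v_3 = -1.

-1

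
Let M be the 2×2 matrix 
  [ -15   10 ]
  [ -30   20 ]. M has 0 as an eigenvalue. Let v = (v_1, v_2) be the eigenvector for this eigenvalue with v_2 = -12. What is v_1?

M = [[-15, 10], [-30, 20]].
Solving (M)v = 0 gives the eigenspace spanned by (-8, -12).
With v_2 = -12, v = (-8, -12), so v_1 = -8.

-8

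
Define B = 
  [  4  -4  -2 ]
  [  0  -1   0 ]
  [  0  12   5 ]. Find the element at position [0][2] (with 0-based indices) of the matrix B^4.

Characteristic polynomial: t^3 - 8t^2 + 11t + 20 = (t - 5)(t - 4)(t + 1), so the eigenvalues are -1, 4, 5.
t=4: eigenvector (1, 0, 0).
t=-1: eigenvector (0, 1, -2).
t=5: eigenvector (-2, 0, 1).
P = [[1, 0, -2], [0, 1, 0], [0, -2, 1]], D = diag(4, -1, 5), P⁻¹ = [[1, 4, 2], [0, 1, 0], [0, 2, 1]].
B⁴ = P·diag(256, 1, 625)·P⁻¹ = [[256, -1476, -738], [0, 1, 0], [0, 1248, 625]].
The requested entry is -738.

-738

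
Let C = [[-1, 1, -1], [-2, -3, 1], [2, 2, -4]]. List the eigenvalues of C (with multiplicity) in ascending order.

-3, -3, -2

Characteristic polynomial: p(t) = t^3 + 8t^2 + 21t + 18 = (t + 2)(t + 3)^2.
Roots (with multiplicity): -3, -3, -2.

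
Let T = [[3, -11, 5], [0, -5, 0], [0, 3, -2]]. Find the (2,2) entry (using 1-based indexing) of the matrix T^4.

625

Characteristic polynomial: μ^3 + 4μ^2 - 11μ - 30 = (μ - 3)(μ + 2)(μ + 5), so the eigenvalues are -5, -2, 3.
μ=3: eigenvector (1, 0, 0).
μ=-2: eigenvector (-1, 0, 1).
μ=-5: eigenvector (-2, -1, 1).
P = [[1, -1, -2], [0, 0, -1], [0, 1, 1]], D = diag(3, -2, -5), P⁻¹ = [[1, -1, 1], [0, 1, 1], [0, -1, 0]].
T⁴ = P·diag(81, 16, 625)·P⁻¹ = [[81, 1153, 65], [0, 625, 0], [0, -609, 16]].
The requested entry is 625.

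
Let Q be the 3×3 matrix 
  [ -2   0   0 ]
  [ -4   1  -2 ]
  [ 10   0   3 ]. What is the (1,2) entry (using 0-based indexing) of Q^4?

Characteristic polynomial: r^3 - 2r^2 - 5r + 6 = (r - 3)(r - 1)(r + 2), so the eigenvalues are -2, 1, 3.
r=1: eigenvector (0, 1, 0).
r=3: eigenvector (0, 1, -1).
r=-2: eigenvector (1, 0, -2).
P = [[0, 0, 1], [1, 1, 0], [0, -1, -2]], D = diag(1, 3, -2), P⁻¹ = [[2, 1, 1], [-2, 0, -1], [1, 0, 0]].
Q⁴ = P·diag(1, 81, 16)·P⁻¹ = [[16, 0, 0], [-160, 1, -80], [130, 0, 81]].
The requested entry is -80.

-80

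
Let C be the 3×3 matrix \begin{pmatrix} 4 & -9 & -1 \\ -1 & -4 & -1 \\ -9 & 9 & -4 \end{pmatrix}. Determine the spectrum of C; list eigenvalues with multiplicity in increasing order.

-5, -4, 5

Characteristic polynomial: p(λ) = λ^3 + 4λ^2 - 25λ - 100 = (λ - 5)(λ + 4)(λ + 5).
Roots (with multiplicity): -5, -4, 5.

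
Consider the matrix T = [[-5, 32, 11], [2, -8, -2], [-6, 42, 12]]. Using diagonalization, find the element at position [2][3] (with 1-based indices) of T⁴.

350

Characteristic polynomial: s^3 + s^2 - 30s - 72 = (s - 6)(s + 3)(s + 4), so the eigenvalues are -4, -3, 6.
s=-4: eigenvector (-1, 1, -3).
s=-3: eigenvector (-1, 2, -6).
s=6: eigenvector (1, 0, 1).
P = [[-1, -1, 1], [1, 2, 0], [-3, -6, 1]], D = diag(-4, -3, 6), P⁻¹ = [[-2, 5, 2], [1, -2, -1], [0, 3, 1]].
T⁴ = P·diag(256, 81, 1296)·P⁻¹ = [[431, 2770, 865], [-350, 956, 350], [1050, 1020, 246]].
The requested entry is 350.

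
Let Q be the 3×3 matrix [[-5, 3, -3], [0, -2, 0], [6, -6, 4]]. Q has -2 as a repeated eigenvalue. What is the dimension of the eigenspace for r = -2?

Q + 2I = [[-3, 3, -3], [0, 0, 0], [6, -6, 6]].
This matrix has rank 1, so its null space has dimension 3 − 1 = 2.

2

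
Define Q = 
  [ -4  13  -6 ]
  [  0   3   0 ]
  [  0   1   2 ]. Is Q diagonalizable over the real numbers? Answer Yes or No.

Characteristic polynomial: p(r) = r^3 - r^2 - 14r + 24 = (r - 3)(r - 2)(r + 4).
All 3 eigenvalues are distinct, so Q is diagonalizable.

Yes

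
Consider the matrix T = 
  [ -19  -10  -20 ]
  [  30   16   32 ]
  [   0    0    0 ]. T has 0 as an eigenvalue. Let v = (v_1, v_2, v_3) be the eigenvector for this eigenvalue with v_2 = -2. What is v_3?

T = [[-19, -10, -20], [30, 16, 32], [0, 0, 0]].
Solving (T)v = 0 gives the eigenspace spanned by (0, -2, 1).
With v_2 = -2, v = (0, -2, 1), so v_3 = 1.

1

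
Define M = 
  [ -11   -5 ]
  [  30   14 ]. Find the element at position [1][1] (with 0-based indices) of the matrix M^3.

194

Characteristic polynomial: t^2 - 3t - 4 = (t - 4)(t + 1), so the eigenvalues are -1, 4.
t=4: eigenvector (-1, 3).
t=-1: eigenvector (1, -2).
P = [[-1, 1], [3, -2]], D = diag(4, -1), P⁻¹ = [[2, 1], [3, 1]].
M³ = P·diag(64, -1)·P⁻¹ = [[-131, -65], [390, 194]].
The requested entry is 194.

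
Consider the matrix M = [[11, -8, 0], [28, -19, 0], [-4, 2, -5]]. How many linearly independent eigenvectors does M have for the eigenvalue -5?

2

M + 5I = [[16, -8, 0], [28, -14, 0], [-4, 2, 0]].
This matrix has rank 1, so its null space has dimension 3 − 1 = 2.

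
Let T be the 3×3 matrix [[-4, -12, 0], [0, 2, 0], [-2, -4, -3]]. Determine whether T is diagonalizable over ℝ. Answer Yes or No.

Characteristic polynomial: p(μ) = μ^3 + 5μ^2 - 2μ - 24 = (μ - 2)(μ + 3)(μ + 4).
All 3 eigenvalues are distinct, so T is diagonalizable.

Yes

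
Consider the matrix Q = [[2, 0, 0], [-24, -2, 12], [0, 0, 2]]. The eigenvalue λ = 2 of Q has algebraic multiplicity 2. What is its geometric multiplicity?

Q − 2I = [[0, 0, 0], [-24, -4, 12], [0, 0, 0]].
This matrix has rank 1, so its null space has dimension 3 − 1 = 2.

2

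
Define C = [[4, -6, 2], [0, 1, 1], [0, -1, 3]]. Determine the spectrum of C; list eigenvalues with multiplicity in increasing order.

2, 2, 4

Characteristic polynomial: p(r) = r^3 - 8r^2 + 20r - 16 = (r - 4)(r - 2)^2.
Roots (with multiplicity): 2, 2, 4.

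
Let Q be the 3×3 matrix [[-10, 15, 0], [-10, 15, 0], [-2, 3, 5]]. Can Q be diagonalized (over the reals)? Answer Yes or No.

No

Characteristic polynomial: p(λ) = λ^3 - 10λ^2 + 25λ = λ(λ - 5)^2.
λ = 5 has algebraic multiplicity 2; rank(Q − 5I) = 2, so geometric multiplicity = 1.
Geometric multiplicity < algebraic multiplicity, so Q is not diagonalizable.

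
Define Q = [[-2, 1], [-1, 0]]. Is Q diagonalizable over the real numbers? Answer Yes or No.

No

Characteristic polynomial: p(t) = t^2 + 2t + 1 = (t + 1)^2.
t = -1 has algebraic multiplicity 2; rank(Q + 1I) = 1, so geometric multiplicity = 1.
Geometric multiplicity < algebraic multiplicity, so Q is not diagonalizable.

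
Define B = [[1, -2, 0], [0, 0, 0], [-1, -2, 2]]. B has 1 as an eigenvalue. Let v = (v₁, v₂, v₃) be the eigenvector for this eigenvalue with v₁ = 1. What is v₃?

B − 1I = [[0, -2, 0], [0, -1, 0], [-1, -2, 1]].
Solving (B − 1I)v = 0 gives the eigenspace spanned by (1, 0, 1).
With v₁ = 1, v = (1, 0, 1), so v₃ = 1.

1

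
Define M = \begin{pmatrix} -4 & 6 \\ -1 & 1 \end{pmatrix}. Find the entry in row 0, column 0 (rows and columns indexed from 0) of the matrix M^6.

190

Characteristic polynomial: r^2 + 3r + 2 = (r + 1)(r + 2), so the eigenvalues are -2, -1.
r=-1: eigenvector (-2, -1).
r=-2: eigenvector (3, 1).
P = [[-2, 3], [-1, 1]], D = diag(-1, -2), P⁻¹ = [[1, -3], [1, -2]].
M⁶ = P·diag(1, 64)·P⁻¹ = [[190, -378], [63, -125]].
The requested entry is 190.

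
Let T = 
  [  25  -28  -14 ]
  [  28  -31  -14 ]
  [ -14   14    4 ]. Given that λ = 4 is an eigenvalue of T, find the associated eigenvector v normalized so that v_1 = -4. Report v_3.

T − 4I = [[21, -28, -14], [28, -35, -14], [-14, 14, 0]].
Solving (T − 4I)v = 0 gives the eigenspace spanned by (-4, -4, 2).
With v_1 = -4, v = (-4, -4, 2), so v_3 = 2.

2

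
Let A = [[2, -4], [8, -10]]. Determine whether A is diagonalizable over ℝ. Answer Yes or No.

Characteristic polynomial: p(r) = r^2 + 8r + 12 = (r + 2)(r + 6).
All 2 eigenvalues are distinct, so A is diagonalizable.

Yes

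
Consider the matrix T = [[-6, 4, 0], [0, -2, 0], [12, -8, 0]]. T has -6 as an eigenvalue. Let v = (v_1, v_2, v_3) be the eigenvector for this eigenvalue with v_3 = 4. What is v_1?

-2

T + 6I = [[0, 4, 0], [0, 4, 0], [12, -8, 6]].
Solving (T + 6I)v = 0 gives the eigenspace spanned by (-2, 0, 4).
With v_3 = 4, v = (-2, 0, 4), so v_1 = -2.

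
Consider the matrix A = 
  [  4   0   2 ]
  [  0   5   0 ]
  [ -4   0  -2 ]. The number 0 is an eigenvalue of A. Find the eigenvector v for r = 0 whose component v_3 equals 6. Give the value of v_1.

-3

A = [[4, 0, 2], [0, 5, 0], [-4, 0, -2]].
Solving (A)v = 0 gives the eigenspace spanned by (-3, 0, 6).
With v_3 = 6, v = (-3, 0, 6), so v_1 = -3.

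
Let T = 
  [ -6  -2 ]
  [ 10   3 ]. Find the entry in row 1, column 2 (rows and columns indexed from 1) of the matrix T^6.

126

Characteristic polynomial: r^2 + 3r + 2 = (r + 1)(r + 2), so the eigenvalues are -2, -1.
r=-2: eigenvector (1, -2).
r=-1: eigenvector (-2, 5).
P = [[1, -2], [-2, 5]], D = diag(-2, -1), P⁻¹ = [[5, 2], [2, 1]].
T⁶ = P·diag(64, 1)·P⁻¹ = [[316, 126], [-630, -251]].
The requested entry is 126.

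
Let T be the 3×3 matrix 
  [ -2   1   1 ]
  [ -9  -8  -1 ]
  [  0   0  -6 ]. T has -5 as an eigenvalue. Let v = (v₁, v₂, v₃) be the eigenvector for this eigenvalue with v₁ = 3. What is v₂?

T + 5I = [[3, 1, 1], [-9, -3, -1], [0, 0, -1]].
Solving (T + 5I)v = 0 gives the eigenspace spanned by (3, -9, 0).
With v₁ = 3, v = (3, -9, 0), so v₂ = -9.

-9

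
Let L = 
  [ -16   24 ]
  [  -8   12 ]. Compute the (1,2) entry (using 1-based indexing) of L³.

Characteristic polynomial: μ^2 + 4μ = μ(μ + 4), so the eigenvalues are -4, 0.
μ=0: eigenvector (-3, -2).
μ=-4: eigenvector (2, 1).
P = [[-3, 2], [-2, 1]], D = diag(0, -4), P⁻¹ = [[1, -2], [2, -3]].
L³ = P·diag(0, -64)·P⁻¹ = [[-256, 384], [-128, 192]].
The requested entry is 384.

384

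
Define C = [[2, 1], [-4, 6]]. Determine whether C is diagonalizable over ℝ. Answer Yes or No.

Characteristic polynomial: p(s) = s^2 - 8s + 16 = (s - 4)^2.
s = 4 has algebraic multiplicity 2; rank(C − 4I) = 1, so geometric multiplicity = 1.
Geometric multiplicity < algebraic multiplicity, so C is not diagonalizable.

No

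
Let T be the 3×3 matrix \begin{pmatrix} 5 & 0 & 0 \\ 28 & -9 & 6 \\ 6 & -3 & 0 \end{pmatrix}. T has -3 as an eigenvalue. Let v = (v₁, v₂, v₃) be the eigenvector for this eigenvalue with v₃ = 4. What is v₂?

T + 3I = [[8, 0, 0], [28, -6, 6], [6, -3, 3]].
Solving (T + 3I)v = 0 gives the eigenspace spanned by (0, 4, 4).
With v₃ = 4, v = (0, 4, 4), so v₂ = 4.

4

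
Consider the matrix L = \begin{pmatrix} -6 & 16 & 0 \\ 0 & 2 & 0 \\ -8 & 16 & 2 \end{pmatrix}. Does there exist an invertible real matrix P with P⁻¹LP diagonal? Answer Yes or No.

Characteristic polynomial: p(s) = s^3 + 2s^2 - 20s + 24 = (s - 2)^2(s + 6).
s = 2 has algebraic multiplicity 2; rank(L − 2I) = 1, so geometric multiplicity = 2.
Every eigenvalue has geometric = algebraic multiplicity, so L is diagonalizable.

Yes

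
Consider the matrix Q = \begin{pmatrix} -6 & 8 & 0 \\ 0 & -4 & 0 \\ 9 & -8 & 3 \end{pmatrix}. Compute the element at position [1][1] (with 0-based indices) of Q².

16

Characteristic polynomial: t^3 + 7t^2 - 6t - 72 = (t - 3)(t + 4)(t + 6), so the eigenvalues are -6, -4, 3.
t=-6: eigenvector (1, 0, -1).
t=-4: eigenvector (4, 1, -4).
t=3: eigenvector (0, 0, 1).
P = [[1, 4, 0], [0, 1, 0], [-1, -4, 1]], D = diag(-6, -4, 3), P⁻¹ = [[1, -4, 0], [0, 1, 0], [1, 0, 1]].
Q² = P·diag(36, 16, 9)·P⁻¹ = [[36, -80, 0], [0, 16, 0], [-27, 80, 9]].
The requested entry is 16.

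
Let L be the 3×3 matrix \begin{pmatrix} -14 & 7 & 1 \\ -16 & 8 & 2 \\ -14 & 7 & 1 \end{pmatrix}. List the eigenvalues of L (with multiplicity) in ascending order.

-6, 0, 1

Characteristic polynomial: p(s) = s^3 + 5s^2 - 6s = s(s - 1)(s + 6).
Roots (with multiplicity): -6, 0, 1.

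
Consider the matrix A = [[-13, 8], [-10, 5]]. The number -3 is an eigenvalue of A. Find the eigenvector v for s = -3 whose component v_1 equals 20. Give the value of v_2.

25

A + 3I = [[-10, 8], [-10, 8]].
Solving (A + 3I)v = 0 gives the eigenspace spanned by (20, 25).
With v_1 = 20, v = (20, 25), so v_2 = 25.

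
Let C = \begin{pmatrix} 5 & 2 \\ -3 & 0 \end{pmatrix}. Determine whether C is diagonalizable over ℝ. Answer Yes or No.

Characteristic polynomial: p(μ) = μ^2 - 5μ + 6 = (μ - 3)(μ - 2).
All 2 eigenvalues are distinct, so C is diagonalizable.

Yes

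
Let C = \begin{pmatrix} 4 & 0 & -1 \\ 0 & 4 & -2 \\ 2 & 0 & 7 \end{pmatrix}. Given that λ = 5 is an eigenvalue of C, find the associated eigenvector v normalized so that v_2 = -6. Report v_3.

3

C − 5I = [[-1, 0, -1], [0, -1, -2], [2, 0, 2]].
Solving (C − 5I)v = 0 gives the eigenspace spanned by (-3, -6, 3).
With v_2 = -6, v = (-3, -6, 3), so v_3 = 3.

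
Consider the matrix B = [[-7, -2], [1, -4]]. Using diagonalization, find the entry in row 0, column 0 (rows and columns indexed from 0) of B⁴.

Characteristic polynomial: μ^2 + 11μ + 30 = (μ + 5)(μ + 6), so the eigenvalues are -6, -5.
μ=-5: eigenvector (1, -1).
μ=-6: eigenvector (-2, 1).
P = [[1, -2], [-1, 1]], D = diag(-5, -6), P⁻¹ = [[-1, -2], [-1, -1]].
B⁴ = P·diag(625, 1296)·P⁻¹ = [[1967, 1342], [-671, -46]].
The requested entry is 1967.

1967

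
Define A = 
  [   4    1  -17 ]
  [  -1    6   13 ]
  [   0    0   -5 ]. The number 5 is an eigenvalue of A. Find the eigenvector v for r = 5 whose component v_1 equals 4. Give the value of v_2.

A − 5I = [[-1, 1, -17], [-1, 1, 13], [0, 0, -10]].
Solving (A − 5I)v = 0 gives the eigenspace spanned by (4, 4, 0).
With v_1 = 4, v = (4, 4, 0), so v_2 = 4.

4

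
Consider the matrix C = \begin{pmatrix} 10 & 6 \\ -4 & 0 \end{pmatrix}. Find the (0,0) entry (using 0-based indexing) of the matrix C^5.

Characteristic polynomial: r^2 - 10r + 24 = (r - 6)(r - 4), so the eigenvalues are 4, 6.
r=6: eigenvector (3, -2).
r=4: eigenvector (-1, 1).
P = [[3, -1], [-2, 1]], D = diag(6, 4), P⁻¹ = [[1, 1], [2, 3]].
C⁵ = P·diag(7776, 1024)·P⁻¹ = [[21280, 20256], [-13504, -12480]].
The requested entry is 21280.

21280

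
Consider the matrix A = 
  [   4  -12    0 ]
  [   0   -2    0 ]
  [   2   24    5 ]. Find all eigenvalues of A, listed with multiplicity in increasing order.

Characteristic polynomial: p(s) = s^3 - 7s^2 + 2s + 40 = (s - 5)(s - 4)(s + 2).
Roots (with multiplicity): -2, 4, 5.

-2, 4, 5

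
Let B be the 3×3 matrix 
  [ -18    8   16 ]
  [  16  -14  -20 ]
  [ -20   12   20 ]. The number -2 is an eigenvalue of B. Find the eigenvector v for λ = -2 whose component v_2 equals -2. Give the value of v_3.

2

B + 2I = [[-16, 8, 16], [16, -12, -20], [-20, 12, 22]].
Solving (B + 2I)v = 0 gives the eigenspace spanned by (1, -2, 2).
With v_2 = -2, v = (1, -2, 2), so v_3 = 2.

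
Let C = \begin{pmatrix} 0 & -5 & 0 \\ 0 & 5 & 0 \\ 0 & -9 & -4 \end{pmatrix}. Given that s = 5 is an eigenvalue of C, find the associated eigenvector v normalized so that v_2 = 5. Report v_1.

-5

C − 5I = [[-5, -5, 0], [0, 0, 0], [0, -9, -9]].
Solving (C − 5I)v = 0 gives the eigenspace spanned by (-5, 5, -5).
With v_2 = 5, v = (-5, 5, -5), so v_1 = -5.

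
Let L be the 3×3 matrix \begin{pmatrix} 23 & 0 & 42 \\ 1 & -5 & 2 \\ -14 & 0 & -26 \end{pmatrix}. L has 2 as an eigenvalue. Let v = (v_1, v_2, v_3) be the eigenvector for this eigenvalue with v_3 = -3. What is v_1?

L − 2I = [[21, 0, 42], [1, -7, 2], [-14, 0, -28]].
Solving (L − 2I)v = 0 gives the eigenspace spanned by (6, 0, -3).
With v_3 = -3, v = (6, 0, -3), so v_1 = 6.

6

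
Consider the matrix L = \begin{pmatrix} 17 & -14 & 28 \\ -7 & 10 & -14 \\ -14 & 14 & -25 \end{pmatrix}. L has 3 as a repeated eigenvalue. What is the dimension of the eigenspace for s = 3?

2

L − 3I = [[14, -14, 28], [-7, 7, -14], [-14, 14, -28]].
This matrix has rank 1, so its null space has dimension 3 − 1 = 2.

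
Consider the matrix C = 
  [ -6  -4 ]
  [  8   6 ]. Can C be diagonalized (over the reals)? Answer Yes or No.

Yes

Characteristic polynomial: p(r) = r^2 - 4 = (r - 2)(r + 2).
All 2 eigenvalues are distinct, so C is diagonalizable.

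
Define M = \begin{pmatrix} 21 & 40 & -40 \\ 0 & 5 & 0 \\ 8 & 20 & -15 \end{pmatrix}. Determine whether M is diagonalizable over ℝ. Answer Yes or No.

Yes

Characteristic polynomial: p(λ) = λ^3 - 11λ^2 + 35λ - 25 = (λ - 5)^2(λ - 1).
λ = 5 has algebraic multiplicity 2; rank(M − 5I) = 1, so geometric multiplicity = 2.
Every eigenvalue has geometric = algebraic multiplicity, so M is diagonalizable.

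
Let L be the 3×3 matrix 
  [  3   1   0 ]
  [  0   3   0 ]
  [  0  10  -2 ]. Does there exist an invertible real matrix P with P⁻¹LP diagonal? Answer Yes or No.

Characteristic polynomial: p(t) = t^3 - 4t^2 - 3t + 18 = (t - 3)^2(t + 2).
t = 3 has algebraic multiplicity 2; rank(L − 3I) = 2, so geometric multiplicity = 1.
Geometric multiplicity < algebraic multiplicity, so L is not diagonalizable.

No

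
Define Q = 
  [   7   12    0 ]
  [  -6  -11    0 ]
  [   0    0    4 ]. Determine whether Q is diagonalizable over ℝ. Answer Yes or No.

Characteristic polynomial: p(t) = t^3 - 21t + 20 = (t - 4)(t - 1)(t + 5).
All 3 eigenvalues are distinct, so Q is diagonalizable.

Yes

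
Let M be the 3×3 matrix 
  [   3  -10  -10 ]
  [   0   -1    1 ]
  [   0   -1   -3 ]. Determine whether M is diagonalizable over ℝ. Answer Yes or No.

No

Characteristic polynomial: p(μ) = μ^3 + μ^2 - 8μ - 12 = (μ - 3)(μ + 2)^2.
μ = -2 has algebraic multiplicity 2; rank(M + 2I) = 2, so geometric multiplicity = 1.
Geometric multiplicity < algebraic multiplicity, so M is not diagonalizable.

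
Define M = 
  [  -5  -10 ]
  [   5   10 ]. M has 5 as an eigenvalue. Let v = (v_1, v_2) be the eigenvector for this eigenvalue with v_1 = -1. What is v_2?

1

M − 5I = [[-10, -10], [5, 5]].
Solving (M − 5I)v = 0 gives the eigenspace spanned by (-1, 1).
With v_1 = -1, v = (-1, 1), so v_2 = 1.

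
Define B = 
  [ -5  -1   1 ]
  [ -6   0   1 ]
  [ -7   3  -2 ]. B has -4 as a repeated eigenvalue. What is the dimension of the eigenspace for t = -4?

1

B + 4I = [[-1, -1, 1], [-6, 4, 1], [-7, 3, 2]].
This matrix has rank 2, so its null space has dimension 3 − 2 = 1.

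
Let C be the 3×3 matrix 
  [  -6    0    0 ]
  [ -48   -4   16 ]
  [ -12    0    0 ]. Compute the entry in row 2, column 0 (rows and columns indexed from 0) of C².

Characteristic polynomial: μ^3 + 10μ^2 + 24μ = μ(μ + 4)(μ + 6), so the eigenvalues are -6, -4, 0.
μ=-4: eigenvector (0, 1, 0).
μ=-6: eigenvector (1, 8, 2).
μ=0: eigenvector (0, 4, 1).
P = [[0, 1, 0], [1, 8, 4], [0, 2, 1]], D = diag(-4, -6, 0), P⁻¹ = [[0, 1, -4], [1, 0, 0], [-2, 0, 1]].
C² = P·diag(16, 36, 0)·P⁻¹ = [[36, 0, 0], [288, 16, -64], [72, 0, 0]].
The requested entry is 72.

72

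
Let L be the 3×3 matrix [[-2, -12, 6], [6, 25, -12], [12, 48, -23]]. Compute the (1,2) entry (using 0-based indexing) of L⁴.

Characteristic polynomial: λ^3 - 3λ + 2 = (λ - 1)^2(λ + 2), so the eigenvalues are -2, 1, 1.
λ=1: eigenvector (2, -4, -7).
λ=1: eigenvector (0, 1, 2).
λ=-2: eigenvector (1, -2, -4).
P = [[2, 0, 1], [-4, 1, -2], [-7, 2, -4]], D = diag(1, 1, -2), P⁻¹ = [[0, -2, 1], [2, 1, 0], [1, 4, -2]].
L⁴ = P·diag(1, 1, 16)·P⁻¹ = [[16, 60, -30], [-30, -119, 60], [-60, -240, 121]].
The requested entry is 60.

60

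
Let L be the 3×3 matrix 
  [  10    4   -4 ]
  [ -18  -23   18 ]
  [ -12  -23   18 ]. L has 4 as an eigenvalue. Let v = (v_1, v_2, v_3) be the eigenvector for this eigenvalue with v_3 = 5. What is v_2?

L − 4I = [[6, 4, -4], [-18, -27, 18], [-12, -23, 14]].
Solving (L − 4I)v = 0 gives the eigenspace spanned by (2, 2, 5).
With v_3 = 5, v = (2, 2, 5), so v_2 = 2.

2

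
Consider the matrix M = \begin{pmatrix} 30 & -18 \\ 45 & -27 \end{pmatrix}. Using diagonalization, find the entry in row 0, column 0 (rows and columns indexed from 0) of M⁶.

7290

Characteristic polynomial: t^2 - 3t = t(t - 3), so the eigenvalues are 0, 3.
t=3: eigenvector (-2, -3).
t=0: eigenvector (3, 5).
P = [[-2, 3], [-3, 5]], D = diag(3, 0), P⁻¹ = [[-5, 3], [-3, 2]].
M⁶ = P·diag(729, 0)·P⁻¹ = [[7290, -4374], [10935, -6561]].
The requested entry is 7290.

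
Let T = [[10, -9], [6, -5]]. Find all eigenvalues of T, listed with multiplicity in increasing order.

Characteristic polynomial: p(r) = r^2 - 5r + 4 = (r - 4)(r - 1).
Roots (with multiplicity): 1, 4.

1, 4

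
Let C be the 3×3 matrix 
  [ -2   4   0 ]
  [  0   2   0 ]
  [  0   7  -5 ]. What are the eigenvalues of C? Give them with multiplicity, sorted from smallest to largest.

-5, -2, 2

Characteristic polynomial: p(λ) = λ^3 + 5λ^2 - 4λ - 20 = (λ - 2)(λ + 2)(λ + 5).
Roots (with multiplicity): -5, -2, 2.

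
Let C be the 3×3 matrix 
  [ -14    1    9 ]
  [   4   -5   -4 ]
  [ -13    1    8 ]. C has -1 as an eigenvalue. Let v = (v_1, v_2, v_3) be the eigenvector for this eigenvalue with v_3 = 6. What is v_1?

4

C + 1I = [[-13, 1, 9], [4, -4, -4], [-13, 1, 9]].
Solving (C + 1I)v = 0 gives the eigenspace spanned by (4, -2, 6).
With v_3 = 6, v = (4, -2, 6), so v_1 = 4.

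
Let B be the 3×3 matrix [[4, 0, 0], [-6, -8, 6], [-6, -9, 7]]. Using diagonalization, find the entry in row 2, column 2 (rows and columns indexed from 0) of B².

Characteristic polynomial: μ^3 - 3μ^2 - 6μ + 8 = (μ - 4)(μ - 1)(μ + 2), so the eigenvalues are -2, 1, 4.
μ=4: eigenvector (1, -1, -1).
μ=-2: eigenvector (0, 1, 1).
μ=1: eigenvector (0, 2, 3).
P = [[1, 0, 0], [-1, 1, 2], [-1, 1, 3]], D = diag(4, -2, 1), P⁻¹ = [[1, 0, 0], [1, 3, -2], [0, -1, 1]].
B² = P·diag(16, 4, 1)·P⁻¹ = [[16, 0, 0], [-12, 10, -6], [-12, 9, -5]].
The requested entry is -5.

-5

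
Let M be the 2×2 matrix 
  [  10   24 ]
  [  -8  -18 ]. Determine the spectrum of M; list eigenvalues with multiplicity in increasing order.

-6, -2

Characteristic polynomial: p(r) = r^2 + 8r + 12 = (r + 2)(r + 6).
Roots (with multiplicity): -6, -2.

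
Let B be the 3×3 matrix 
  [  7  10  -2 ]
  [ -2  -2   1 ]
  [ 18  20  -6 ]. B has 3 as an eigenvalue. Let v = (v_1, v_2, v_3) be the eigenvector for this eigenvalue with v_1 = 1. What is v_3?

2

B − 3I = [[4, 10, -2], [-2, -5, 1], [18, 20, -9]].
Solving (B − 3I)v = 0 gives the eigenspace spanned by (1, 0, 2).
With v_1 = 1, v = (1, 0, 2), so v_3 = 2.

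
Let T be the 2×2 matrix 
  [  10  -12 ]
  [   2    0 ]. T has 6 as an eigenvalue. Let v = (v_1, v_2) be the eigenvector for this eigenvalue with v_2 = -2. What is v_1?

T − 6I = [[4, -12], [2, -6]].
Solving (T − 6I)v = 0 gives the eigenspace spanned by (-6, -2).
With v_2 = -2, v = (-6, -2), so v_1 = -6.

-6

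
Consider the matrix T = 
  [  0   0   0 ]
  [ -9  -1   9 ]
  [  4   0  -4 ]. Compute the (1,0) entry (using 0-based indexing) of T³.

Characteristic polynomial: λ^3 + 5λ^2 + 4λ = λ(λ + 1)(λ + 4), so the eigenvalues are -4, -1, 0.
λ=0: eigenvector (1, 0, 1).
λ=-4: eigenvector (0, -3, 1).
λ=-1: eigenvector (0, 1, 0).
P = [[1, 0, 0], [0, -3, 1], [1, 1, 0]], D = diag(0, -4, -1), P⁻¹ = [[1, 0, 0], [-1, 0, 1], [-3, 1, 3]].
T³ = P·diag(0, -64, -1)·P⁻¹ = [[0, 0, 0], [-189, -1, 189], [64, 0, -64]].
The requested entry is -189.

-189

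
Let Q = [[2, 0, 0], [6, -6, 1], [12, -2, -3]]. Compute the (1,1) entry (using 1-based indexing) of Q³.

Characteristic polynomial: s^3 + 7s^2 + 2s - 40 = (s - 2)(s + 4)(s + 5), so the eigenvalues are -5, -4, 2.
s=2: eigenvector (1, 1, 2).
s=-5: eigenvector (0, 1, 1).
s=-4: eigenvector (0, 1, 2).
P = [[1, 0, 0], [1, 1, 1], [2, 1, 2]], D = diag(2, -5, -4), P⁻¹ = [[1, 0, 0], [0, 2, -1], [-1, -1, 1]].
Q³ = P·diag(8, -125, -64)·P⁻¹ = [[8, 0, 0], [72, -186, 61], [144, -122, -3]].
The requested entry is 8.

8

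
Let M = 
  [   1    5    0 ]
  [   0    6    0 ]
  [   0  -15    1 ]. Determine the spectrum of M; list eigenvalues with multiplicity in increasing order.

1, 1, 6

Characteristic polynomial: p(s) = s^3 - 8s^2 + 13s - 6 = (s - 6)(s - 1)^2.
Roots (with multiplicity): 1, 1, 6.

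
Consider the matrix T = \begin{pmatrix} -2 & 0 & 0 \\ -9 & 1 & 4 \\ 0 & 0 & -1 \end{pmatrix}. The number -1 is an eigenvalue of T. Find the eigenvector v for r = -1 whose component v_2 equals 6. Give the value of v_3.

-3

T + 1I = [[-1, 0, 0], [-9, 2, 4], [0, 0, 0]].
Solving (T + 1I)v = 0 gives the eigenspace spanned by (0, 6, -3).
With v_2 = 6, v = (0, 6, -3), so v_3 = -3.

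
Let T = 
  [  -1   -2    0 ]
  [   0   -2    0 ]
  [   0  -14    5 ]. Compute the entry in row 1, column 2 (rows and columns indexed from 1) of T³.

Characteristic polynomial: μ^3 - 2μ^2 - 13μ - 10 = (μ - 5)(μ + 1)(μ + 2), so the eigenvalues are -2, -1, 5.
μ=-1: eigenvector (1, 0, 0).
μ=5: eigenvector (0, 0, 1).
μ=-2: eigenvector (2, 1, 2).
P = [[1, 0, 2], [0, 0, 1], [0, 1, 2]], D = diag(-1, 5, -2), P⁻¹ = [[1, -2, 0], [0, -2, 1], [0, 1, 0]].
T³ = P·diag(-1, 125, -8)·P⁻¹ = [[-1, -14, 0], [0, -8, 0], [0, -266, 125]].
The requested entry is -14.

-14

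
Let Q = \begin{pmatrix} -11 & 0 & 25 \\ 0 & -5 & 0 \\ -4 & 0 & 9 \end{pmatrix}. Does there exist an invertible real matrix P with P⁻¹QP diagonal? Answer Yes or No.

Characteristic polynomial: p(λ) = λ^3 + 7λ^2 + 11λ + 5 = (λ + 1)^2(λ + 5).
λ = -1 has algebraic multiplicity 2; rank(Q + 1I) = 2, so geometric multiplicity = 1.
Geometric multiplicity < algebraic multiplicity, so Q is not diagonalizable.

No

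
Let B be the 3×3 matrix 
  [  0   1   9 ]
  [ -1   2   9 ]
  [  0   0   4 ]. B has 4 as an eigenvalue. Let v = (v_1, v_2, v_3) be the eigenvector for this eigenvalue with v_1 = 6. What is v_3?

2

B − 4I = [[-4, 1, 9], [-1, -2, 9], [0, 0, 0]].
Solving (B − 4I)v = 0 gives the eigenspace spanned by (6, 6, 2).
With v_1 = 6, v = (6, 6, 2), so v_3 = 2.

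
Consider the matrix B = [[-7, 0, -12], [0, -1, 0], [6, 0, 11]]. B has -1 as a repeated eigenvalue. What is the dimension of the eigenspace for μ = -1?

2

B + 1I = [[-6, 0, -12], [0, 0, 0], [6, 0, 12]].
This matrix has rank 1, so its null space has dimension 3 − 1 = 2.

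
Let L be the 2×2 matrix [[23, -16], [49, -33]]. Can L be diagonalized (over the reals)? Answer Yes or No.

Characteristic polynomial: p(s) = s^2 + 10s + 25 = (s + 5)^2.
s = -5 has algebraic multiplicity 2; rank(L + 5I) = 1, so geometric multiplicity = 1.
Geometric multiplicity < algebraic multiplicity, so L is not diagonalizable.

No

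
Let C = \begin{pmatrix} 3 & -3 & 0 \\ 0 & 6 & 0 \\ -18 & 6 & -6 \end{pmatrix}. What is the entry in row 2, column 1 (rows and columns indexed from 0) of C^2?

54

Characteristic polynomial: r^3 - 3r^2 - 36r + 108 = (r - 6)(r - 3)(r + 6), so the eigenvalues are -6, 3, 6.
r=3: eigenvector (1, 0, -2).
r=-6: eigenvector (0, 0, 1).
r=6: eigenvector (-1, 1, 2).
P = [[1, 0, -1], [0, 0, 1], [-2, 1, 2]], D = diag(3, -6, 6), P⁻¹ = [[1, 1, 0], [2, 0, 1], [0, 1, 0]].
C² = P·diag(9, 36, 36)·P⁻¹ = [[9, -27, 0], [0, 36, 0], [54, 54, 36]].
The requested entry is 54.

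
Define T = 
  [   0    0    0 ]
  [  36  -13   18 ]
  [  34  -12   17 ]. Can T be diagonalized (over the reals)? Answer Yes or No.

Yes

Characteristic polynomial: p(λ) = λ^3 - 4λ^2 - 5λ = λ(λ - 5)(λ + 1).
All 3 eigenvalues are distinct, so T is diagonalizable.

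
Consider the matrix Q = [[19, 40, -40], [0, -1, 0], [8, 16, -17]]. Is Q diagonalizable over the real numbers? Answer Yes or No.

Yes

Characteristic polynomial: p(t) = t^3 - t^2 - 5t - 3 = (t - 3)(t + 1)^2.
t = -1 has algebraic multiplicity 2; rank(Q + 1I) = 1, so geometric multiplicity = 2.
Every eigenvalue has geometric = algebraic multiplicity, so Q is diagonalizable.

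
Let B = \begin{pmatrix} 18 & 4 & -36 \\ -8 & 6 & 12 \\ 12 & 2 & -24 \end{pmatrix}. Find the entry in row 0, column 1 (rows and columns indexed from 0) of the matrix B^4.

Characteristic polynomial: s^3 - 28s + 48 = (s - 4)(s - 2)(s + 6), so the eigenvalues are -6, 2, 4.
s=4: eigenvector (-2, -2, -1).
s=2: eigenvector (2, 1, 1).
s=-6: eigenvector (-3, 0, -2).
P = [[-2, 2, -3], [-2, 1, 0], [-1, 1, -2]], D = diag(4, 2, -6), P⁻¹ = [[2, -1, -3], [4, -1, -6], [1, 0, -2]].
B⁴ = P·diag(256, 16, 1296)·P⁻¹ = [[-4784, 480, 9120], [-960, 496, 1440], [-3040, 240, 5856]].
The requested entry is 480.

480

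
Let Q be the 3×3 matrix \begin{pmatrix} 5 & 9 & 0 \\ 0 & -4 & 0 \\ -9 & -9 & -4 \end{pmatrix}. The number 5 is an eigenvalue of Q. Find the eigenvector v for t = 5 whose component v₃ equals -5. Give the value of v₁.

Q − 5I = [[0, 9, 0], [0, -9, 0], [-9, -9, -9]].
Solving (Q − 5I)v = 0 gives the eigenspace spanned by (5, 0, -5).
With v₃ = -5, v = (5, 0, -5), so v₁ = 5.

5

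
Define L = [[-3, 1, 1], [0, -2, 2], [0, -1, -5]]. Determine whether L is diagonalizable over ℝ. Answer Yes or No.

Characteristic polynomial: p(λ) = λ^3 + 10λ^2 + 33λ + 36 = (λ + 3)^2(λ + 4).
λ = -3 has algebraic multiplicity 2; rank(L + 3I) = 2, so geometric multiplicity = 1.
Geometric multiplicity < algebraic multiplicity, so L is not diagonalizable.

No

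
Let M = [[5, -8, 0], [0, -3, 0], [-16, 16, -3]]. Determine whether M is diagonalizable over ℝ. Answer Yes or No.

Yes

Characteristic polynomial: p(r) = r^3 + r^2 - 21r - 45 = (r - 5)(r + 3)^2.
r = -3 has algebraic multiplicity 2; rank(M + 3I) = 1, so geometric multiplicity = 2.
Every eigenvalue has geometric = algebraic multiplicity, so M is diagonalizable.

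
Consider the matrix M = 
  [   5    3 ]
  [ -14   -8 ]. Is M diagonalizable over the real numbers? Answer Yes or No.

Characteristic polynomial: p(λ) = λ^2 + 3λ + 2 = (λ + 1)(λ + 2).
All 2 eigenvalues are distinct, so M is diagonalizable.

Yes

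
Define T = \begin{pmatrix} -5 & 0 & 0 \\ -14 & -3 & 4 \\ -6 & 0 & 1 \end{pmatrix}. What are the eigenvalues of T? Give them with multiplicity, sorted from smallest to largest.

-5, -3, 1

Characteristic polynomial: p(μ) = μ^3 + 7μ^2 + 7μ - 15 = (μ - 1)(μ + 3)(μ + 5).
Roots (with multiplicity): -5, -3, 1.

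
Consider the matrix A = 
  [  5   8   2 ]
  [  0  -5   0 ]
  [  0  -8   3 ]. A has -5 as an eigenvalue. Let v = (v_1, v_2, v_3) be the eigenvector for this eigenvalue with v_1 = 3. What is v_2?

A + 5I = [[10, 8, 2], [0, 0, 0], [0, -8, 8]].
Solving (A + 5I)v = 0 gives the eigenspace spanned by (3, -3, -3).
With v_1 = 3, v = (3, -3, -3), so v_2 = -3.

-3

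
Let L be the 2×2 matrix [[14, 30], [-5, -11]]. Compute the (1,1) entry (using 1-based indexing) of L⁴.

766

Characteristic polynomial: s^2 - 3s - 4 = (s - 4)(s + 1), so the eigenvalues are -1, 4.
s=4: eigenvector (-3, 1).
s=-1: eigenvector (-2, 1).
P = [[-3, -2], [1, 1]], D = diag(4, -1), P⁻¹ = [[-1, -2], [1, 3]].
L⁴ = P·diag(256, 1)·P⁻¹ = [[766, 1530], [-255, -509]].
The requested entry is 766.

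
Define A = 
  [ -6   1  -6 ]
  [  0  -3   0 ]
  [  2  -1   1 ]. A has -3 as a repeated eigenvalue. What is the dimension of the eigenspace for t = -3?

A + 3I = [[-3, 1, -6], [0, 0, 0], [2, -1, 4]].
This matrix has rank 2, so its null space has dimension 3 − 2 = 1.

1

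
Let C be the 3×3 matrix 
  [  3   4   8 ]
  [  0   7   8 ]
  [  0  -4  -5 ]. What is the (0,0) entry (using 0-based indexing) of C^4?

Characteristic polynomial: t^3 - 5t^2 + 3t + 9 = (t - 3)^2(t + 1), so the eigenvalues are -1, 3, 3.
t=3: eigenvector (1, 0, 0).
t=-1: eigenvector (1, 1, -1).
t=3: eigenvector (2, 2, -1).
P = [[1, 1, 2], [0, 1, 2], [0, -1, -1]], D = diag(3, -1, 3), P⁻¹ = [[1, -1, 0], [0, -1, -2], [0, 1, 1]].
C⁴ = P·diag(81, 1, 81)·P⁻¹ = [[81, 80, 160], [0, 161, 160], [0, -80, -79]].
The requested entry is 81.

81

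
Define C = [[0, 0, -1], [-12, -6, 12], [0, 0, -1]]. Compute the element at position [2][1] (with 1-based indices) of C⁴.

2592

Characteristic polynomial: μ^3 + 7μ^2 + 6μ = μ(μ + 1)(μ + 6), so the eigenvalues are -6, -1, 0.
μ=0: eigenvector (1, -2, 0).
μ=-1: eigenvector (1, 0, 1).
μ=-6: eigenvector (0, 1, 0).
P = [[1, 1, 0], [-2, 0, 1], [0, 1, 0]], D = diag(0, -1, -6), P⁻¹ = [[1, 0, -1], [0, 0, 1], [2, 1, -2]].
C⁴ = P·diag(0, 1, 1296)·P⁻¹ = [[0, 0, 1], [2592, 1296, -2592], [0, 0, 1]].
The requested entry is 2592.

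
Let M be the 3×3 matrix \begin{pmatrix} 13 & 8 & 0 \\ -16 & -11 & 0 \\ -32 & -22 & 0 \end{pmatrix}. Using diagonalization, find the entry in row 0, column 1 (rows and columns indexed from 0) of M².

16

Characteristic polynomial: μ^3 - 2μ^2 - 15μ = μ(μ - 5)(μ + 3), so the eigenvalues are -3, 0, 5.
μ=5: eigenvector (1, -1, -2).
μ=0: eigenvector (0, 0, 1).
μ=-3: eigenvector (-1, 2, 4).
P = [[1, 0, -1], [-1, 0, 2], [-2, 1, 4]], D = diag(5, 0, -3), P⁻¹ = [[2, 1, 0], [0, -2, 1], [1, 1, 0]].
M² = P·diag(25, 0, 9)·P⁻¹ = [[41, 16, 0], [-32, -7, 0], [-64, -14, 0]].
The requested entry is 16.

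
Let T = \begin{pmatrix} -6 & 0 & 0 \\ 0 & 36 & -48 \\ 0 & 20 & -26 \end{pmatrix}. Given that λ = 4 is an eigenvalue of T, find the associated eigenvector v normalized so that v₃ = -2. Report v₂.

-3

T − 4I = [[-10, 0, 0], [0, 32, -48], [0, 20, -30]].
Solving (T − 4I)v = 0 gives the eigenspace spanned by (0, -3, -2).
With v₃ = -2, v = (0, -3, -2), so v₂ = -3.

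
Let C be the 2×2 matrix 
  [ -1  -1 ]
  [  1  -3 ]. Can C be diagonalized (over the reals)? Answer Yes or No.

No

Characteristic polynomial: p(λ) = λ^2 + 4λ + 4 = (λ + 2)^2.
λ = -2 has algebraic multiplicity 2; rank(C + 2I) = 1, so geometric multiplicity = 1.
Geometric multiplicity < algebraic multiplicity, so C is not diagonalizable.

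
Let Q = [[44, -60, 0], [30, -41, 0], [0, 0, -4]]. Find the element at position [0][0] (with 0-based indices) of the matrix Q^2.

Characteristic polynomial: s^3 + s^2 - 16s - 16 = (s - 4)(s + 1)(s + 4), so the eigenvalues are -4, -1, 4.
s=4: eigenvector (3, 2, 0).
s=-4: eigenvector (0, 0, 1).
s=-1: eigenvector (4, 3, 0).
P = [[3, 0, 4], [2, 0, 3], [0, 1, 0]], D = diag(4, -4, -1), P⁻¹ = [[3, -4, 0], [0, 0, 1], [-2, 3, 0]].
Q² = P·diag(16, 16, 1)·P⁻¹ = [[136, -180, 0], [90, -119, 0], [0, 0, 16]].
The requested entry is 136.

136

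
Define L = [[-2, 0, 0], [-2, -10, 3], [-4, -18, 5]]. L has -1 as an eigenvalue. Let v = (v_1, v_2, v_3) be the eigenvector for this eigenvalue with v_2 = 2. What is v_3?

6

L + 1I = [[-1, 0, 0], [-2, -9, 3], [-4, -18, 6]].
Solving (L + 1I)v = 0 gives the eigenspace spanned by (0, 2, 6).
With v_2 = 2, v = (0, 2, 6), so v_3 = 6.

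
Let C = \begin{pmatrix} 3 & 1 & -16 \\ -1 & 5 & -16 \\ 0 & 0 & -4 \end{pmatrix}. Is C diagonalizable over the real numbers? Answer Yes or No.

No

Characteristic polynomial: p(s) = s^3 - 4s^2 - 16s + 64 = (s - 4)^2(s + 4).
s = 4 has algebraic multiplicity 2; rank(C − 4I) = 2, so geometric multiplicity = 1.
Geometric multiplicity < algebraic multiplicity, so C is not diagonalizable.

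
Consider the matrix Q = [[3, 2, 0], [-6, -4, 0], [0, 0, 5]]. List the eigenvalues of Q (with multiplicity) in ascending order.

-1, 0, 5

Characteristic polynomial: p(s) = s^3 - 4s^2 - 5s = s(s - 5)(s + 1).
Roots (with multiplicity): -1, 0, 5.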